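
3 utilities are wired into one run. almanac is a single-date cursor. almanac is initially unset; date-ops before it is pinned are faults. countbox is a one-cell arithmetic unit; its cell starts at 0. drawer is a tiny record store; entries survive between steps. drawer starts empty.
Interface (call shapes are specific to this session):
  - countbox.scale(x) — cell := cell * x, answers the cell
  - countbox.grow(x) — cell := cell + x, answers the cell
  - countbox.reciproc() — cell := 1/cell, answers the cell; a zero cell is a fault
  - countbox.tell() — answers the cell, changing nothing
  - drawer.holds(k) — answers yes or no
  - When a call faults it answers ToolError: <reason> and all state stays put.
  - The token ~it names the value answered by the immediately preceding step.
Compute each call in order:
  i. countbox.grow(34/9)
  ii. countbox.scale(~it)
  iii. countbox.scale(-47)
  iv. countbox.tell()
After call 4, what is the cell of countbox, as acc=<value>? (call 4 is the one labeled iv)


Answer: acc=-54332/81

Derivation:
~$ countbox.grow x='34/9'
  34/9
~$ countbox.scale x='~it'
  1156/81
~$ countbox.scale x='-47'
  -54332/81
~$ countbox.tell
  -54332/81


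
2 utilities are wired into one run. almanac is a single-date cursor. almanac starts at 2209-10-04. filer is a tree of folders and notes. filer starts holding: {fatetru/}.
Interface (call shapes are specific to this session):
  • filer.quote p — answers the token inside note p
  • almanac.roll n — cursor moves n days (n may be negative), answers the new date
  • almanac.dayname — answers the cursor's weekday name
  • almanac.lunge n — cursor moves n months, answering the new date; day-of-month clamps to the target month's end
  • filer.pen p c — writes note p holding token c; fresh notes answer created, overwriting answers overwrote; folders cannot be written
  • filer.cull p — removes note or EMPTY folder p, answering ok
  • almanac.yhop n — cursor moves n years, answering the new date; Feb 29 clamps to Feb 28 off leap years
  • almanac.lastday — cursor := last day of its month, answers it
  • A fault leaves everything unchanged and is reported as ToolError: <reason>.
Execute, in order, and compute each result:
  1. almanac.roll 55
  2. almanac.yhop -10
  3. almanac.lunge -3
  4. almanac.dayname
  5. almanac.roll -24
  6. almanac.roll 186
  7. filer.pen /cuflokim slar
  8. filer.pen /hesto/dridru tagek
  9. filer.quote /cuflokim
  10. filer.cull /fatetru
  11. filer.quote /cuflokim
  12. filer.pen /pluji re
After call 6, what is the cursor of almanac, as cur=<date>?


Answer: cur=2200-02-06

Derivation:
>> almanac.roll(n='55')
<< 2209-11-28
>> almanac.yhop(n='-10')
<< 2199-11-28
>> almanac.lunge(n='-3')
<< 2199-08-28
>> almanac.dayname()
<< Wednesday
>> almanac.roll(n='-24')
<< 2199-08-04
>> almanac.roll(n='186')
<< 2200-02-06
>> filer.pen(p='/cuflokim', c='slar')
<< created
>> filer.pen(p='/hesto/dridru', c='tagek')
<< ToolError: no parent
>> filer.quote(p='/cuflokim')
<< slar
>> filer.cull(p='/fatetru')
<< ok
>> filer.quote(p='/cuflokim')
<< slar
>> filer.pen(p='/pluji', c='re')
<< created


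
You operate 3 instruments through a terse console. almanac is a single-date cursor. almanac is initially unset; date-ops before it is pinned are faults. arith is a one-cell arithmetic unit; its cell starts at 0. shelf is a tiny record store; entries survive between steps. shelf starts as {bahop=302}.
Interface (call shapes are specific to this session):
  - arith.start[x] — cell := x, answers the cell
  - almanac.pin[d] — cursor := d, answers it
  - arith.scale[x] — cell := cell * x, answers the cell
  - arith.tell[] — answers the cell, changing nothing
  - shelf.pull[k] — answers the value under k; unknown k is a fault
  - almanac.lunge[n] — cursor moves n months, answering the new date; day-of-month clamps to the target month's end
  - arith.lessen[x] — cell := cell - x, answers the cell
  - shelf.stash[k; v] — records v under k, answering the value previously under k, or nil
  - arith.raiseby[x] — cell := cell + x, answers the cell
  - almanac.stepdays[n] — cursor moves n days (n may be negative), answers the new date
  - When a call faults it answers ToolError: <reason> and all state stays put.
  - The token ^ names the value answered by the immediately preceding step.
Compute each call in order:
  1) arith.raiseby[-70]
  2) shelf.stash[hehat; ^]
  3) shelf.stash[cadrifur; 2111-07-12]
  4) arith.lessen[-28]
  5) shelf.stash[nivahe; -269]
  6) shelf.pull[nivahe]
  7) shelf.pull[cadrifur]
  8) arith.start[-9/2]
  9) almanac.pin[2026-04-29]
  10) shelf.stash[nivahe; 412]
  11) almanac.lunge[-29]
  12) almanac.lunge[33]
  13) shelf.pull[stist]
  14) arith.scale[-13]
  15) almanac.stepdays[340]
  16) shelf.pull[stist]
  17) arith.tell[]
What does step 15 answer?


Act: arith.raiseby[x→-70]
Obs: -70
Act: shelf.stash[k→hehat; v→^]
Obs: nil
Act: shelf.stash[k→cadrifur; v→2111-07-12]
Obs: nil
Act: arith.lessen[x→-28]
Obs: -42
Act: shelf.stash[k→nivahe; v→-269]
Obs: nil
Act: shelf.pull[k→nivahe]
Obs: -269
Act: shelf.pull[k→cadrifur]
Obs: 2111-07-12
Act: arith.start[x→-9/2]
Obs: -9/2
Act: almanac.pin[d→2026-04-29]
Obs: 2026-04-29
Act: shelf.stash[k→nivahe; v→412]
Obs: -269
Act: almanac.lunge[n→-29]
Obs: 2023-11-29
Act: almanac.lunge[n→33]
Obs: 2026-08-29
Act: shelf.pull[k→stist]
Obs: ToolError: no such key stist
Act: arith.scale[x→-13]
Obs: 117/2
Act: almanac.stepdays[n→340]
Obs: 2027-08-04
Act: shelf.pull[k→stist]
Obs: ToolError: no such key stist
Act: arith.tell[]
Obs: 117/2

Answer: 2027-08-04


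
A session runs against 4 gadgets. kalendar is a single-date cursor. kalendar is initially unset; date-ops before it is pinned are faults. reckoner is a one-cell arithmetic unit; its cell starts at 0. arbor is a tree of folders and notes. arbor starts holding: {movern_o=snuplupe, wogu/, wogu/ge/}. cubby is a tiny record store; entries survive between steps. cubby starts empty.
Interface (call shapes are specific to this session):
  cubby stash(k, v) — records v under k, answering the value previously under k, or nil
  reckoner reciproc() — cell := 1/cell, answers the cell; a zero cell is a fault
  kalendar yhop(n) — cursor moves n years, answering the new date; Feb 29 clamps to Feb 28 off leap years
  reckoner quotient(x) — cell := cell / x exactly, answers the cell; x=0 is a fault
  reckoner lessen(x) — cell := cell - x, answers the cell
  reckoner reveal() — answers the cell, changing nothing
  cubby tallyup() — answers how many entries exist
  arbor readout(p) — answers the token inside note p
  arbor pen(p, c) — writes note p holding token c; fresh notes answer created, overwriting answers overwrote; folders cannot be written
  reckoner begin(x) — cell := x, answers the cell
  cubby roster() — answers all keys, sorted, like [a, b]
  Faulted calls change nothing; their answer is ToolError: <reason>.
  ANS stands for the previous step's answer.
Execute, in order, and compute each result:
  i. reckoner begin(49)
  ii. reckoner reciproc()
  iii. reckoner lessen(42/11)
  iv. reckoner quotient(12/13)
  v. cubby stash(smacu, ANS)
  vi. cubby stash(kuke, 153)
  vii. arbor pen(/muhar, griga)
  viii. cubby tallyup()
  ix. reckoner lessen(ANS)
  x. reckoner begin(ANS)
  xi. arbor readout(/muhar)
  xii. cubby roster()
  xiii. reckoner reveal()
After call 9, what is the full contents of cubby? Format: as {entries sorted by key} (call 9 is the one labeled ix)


Do: reckoner begin[x→49]
See: 49
Do: reckoner reciproc[]
See: 1/49
Do: reckoner lessen[x→42/11]
See: -2047/539
Do: reckoner quotient[x→12/13]
See: -26611/6468
Do: cubby stash[k→smacu; v→ANS]
See: nil
Do: cubby stash[k→kuke; v→153]
See: nil
Do: arbor pen[p→/muhar; c→griga]
See: created
Do: cubby tallyup[]
See: 2
Do: reckoner lessen[x→ANS]
See: -39547/6468
Do: reckoner begin[x→ANS]
See: -39547/6468
Do: arbor readout[p→/muhar]
See: griga
Do: cubby roster[]
See: [kuke, smacu]
Do: reckoner reveal[]
See: -39547/6468

Answer: {kuke=153, smacu=-26611/6468}


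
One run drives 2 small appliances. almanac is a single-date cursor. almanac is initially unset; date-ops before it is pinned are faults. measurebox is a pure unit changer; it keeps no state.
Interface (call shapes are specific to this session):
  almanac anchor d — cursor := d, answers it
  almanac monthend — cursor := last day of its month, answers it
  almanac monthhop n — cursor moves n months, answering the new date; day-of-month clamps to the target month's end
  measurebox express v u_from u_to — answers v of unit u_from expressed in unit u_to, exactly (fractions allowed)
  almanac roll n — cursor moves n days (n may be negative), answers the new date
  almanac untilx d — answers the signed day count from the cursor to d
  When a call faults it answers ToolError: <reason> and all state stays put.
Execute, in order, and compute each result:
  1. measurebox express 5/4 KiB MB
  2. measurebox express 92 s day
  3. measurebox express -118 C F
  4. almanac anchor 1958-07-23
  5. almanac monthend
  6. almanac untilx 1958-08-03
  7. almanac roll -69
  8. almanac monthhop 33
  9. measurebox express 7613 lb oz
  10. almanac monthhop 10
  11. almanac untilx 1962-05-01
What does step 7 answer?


I try measurebox express passing v: 5/4, u_from: KiB, u_to: MB, and see 4/3125.
Calling measurebox express passing v: 92, u_from: s, u_to: day, giving 23/21600.
Invoking measurebox express passing v: -118, u_from: C, u_to: F: -902/5.
Then almanac anchor passing d: 1958-07-23: 1958-07-23.
I run almanac monthend, yielding 1958-07-31.
I call almanac untilx passing d: 1958-08-03, which returns 3.
I run almanac roll passing n: -69, which returns 1958-05-23.
Calling almanac monthhop passing n: 33, and see 1961-02-23.
Invoking measurebox express passing v: 7613, u_from: lb, u_to: oz, → 121808.
Using almanac monthhop passing n: 10, → 1961-12-23.
Then almanac untilx passing d: 1962-05-01, yielding 129.

Answer: 1958-05-23


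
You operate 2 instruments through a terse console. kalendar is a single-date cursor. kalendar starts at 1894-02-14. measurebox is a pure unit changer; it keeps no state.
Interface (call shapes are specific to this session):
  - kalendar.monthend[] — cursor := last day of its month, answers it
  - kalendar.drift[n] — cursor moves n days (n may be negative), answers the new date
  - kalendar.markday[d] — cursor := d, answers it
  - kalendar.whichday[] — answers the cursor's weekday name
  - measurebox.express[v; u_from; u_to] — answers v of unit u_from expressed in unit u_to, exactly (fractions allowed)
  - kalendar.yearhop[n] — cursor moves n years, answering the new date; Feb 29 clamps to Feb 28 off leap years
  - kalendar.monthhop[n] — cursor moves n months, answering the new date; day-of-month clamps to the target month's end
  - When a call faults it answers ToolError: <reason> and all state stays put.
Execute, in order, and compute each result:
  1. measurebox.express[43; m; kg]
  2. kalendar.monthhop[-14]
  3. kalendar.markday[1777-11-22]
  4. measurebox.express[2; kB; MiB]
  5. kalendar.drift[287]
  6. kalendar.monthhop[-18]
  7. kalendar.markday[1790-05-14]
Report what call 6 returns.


Invoking express passing v='43', u_from='m', u_to='kg', giving ToolError: incompatible units.
Now I run monthhop passing n='-14', and observe 1892-12-14.
I run markday passing d='1777-11-22', — result: 1777-11-22.
I call express passing v='2', u_from='kB', u_to='MiB', and see 125/65536.
I invoke drift passing n='287', and observe 1778-09-05.
I invoke monthhop passing n='-18', and get 1777-03-05.
I use markday passing d='1790-05-14', and observe 1790-05-14.

Answer: 1777-03-05


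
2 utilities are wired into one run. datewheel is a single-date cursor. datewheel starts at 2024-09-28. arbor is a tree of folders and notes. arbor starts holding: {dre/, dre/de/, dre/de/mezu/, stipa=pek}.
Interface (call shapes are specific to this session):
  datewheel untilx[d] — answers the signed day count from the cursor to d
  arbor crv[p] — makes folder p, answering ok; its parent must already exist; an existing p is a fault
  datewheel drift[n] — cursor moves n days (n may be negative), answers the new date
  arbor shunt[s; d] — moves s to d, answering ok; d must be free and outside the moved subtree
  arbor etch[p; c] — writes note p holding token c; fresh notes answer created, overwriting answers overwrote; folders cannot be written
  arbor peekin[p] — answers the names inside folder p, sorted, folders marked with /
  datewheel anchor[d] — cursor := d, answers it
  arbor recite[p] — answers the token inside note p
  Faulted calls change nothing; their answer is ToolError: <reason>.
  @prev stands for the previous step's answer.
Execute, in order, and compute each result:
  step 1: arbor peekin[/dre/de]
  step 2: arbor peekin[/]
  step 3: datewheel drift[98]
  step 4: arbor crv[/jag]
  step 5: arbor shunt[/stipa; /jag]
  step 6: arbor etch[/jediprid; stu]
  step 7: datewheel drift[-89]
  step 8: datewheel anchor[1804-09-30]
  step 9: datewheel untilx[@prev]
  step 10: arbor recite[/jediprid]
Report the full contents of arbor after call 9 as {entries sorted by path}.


Invoking arbor peekin passing /dre/de, and observe [mezu/].
I try arbor peekin passing /, yielding [dre/, stipa].
Invoking datewheel drift passing 98, yielding 2025-01-04.
Calling arbor crv passing /jag, and see ok.
Then arbor shunt passing /stipa, /jag: ToolError: exists.
Then arbor etch passing /jediprid, stu: created.
I invoke datewheel drift passing -89, and get 2024-10-07.
Next I call datewheel anchor passing 1804-09-30, which returns 1804-09-30.
Then datewheel untilx passing @prev, and get 0.
Now I run arbor recite passing /jediprid, — result: stu.

Answer: {dre/, dre/de/, dre/de/mezu/, jag/, jediprid=stu, stipa=pek}


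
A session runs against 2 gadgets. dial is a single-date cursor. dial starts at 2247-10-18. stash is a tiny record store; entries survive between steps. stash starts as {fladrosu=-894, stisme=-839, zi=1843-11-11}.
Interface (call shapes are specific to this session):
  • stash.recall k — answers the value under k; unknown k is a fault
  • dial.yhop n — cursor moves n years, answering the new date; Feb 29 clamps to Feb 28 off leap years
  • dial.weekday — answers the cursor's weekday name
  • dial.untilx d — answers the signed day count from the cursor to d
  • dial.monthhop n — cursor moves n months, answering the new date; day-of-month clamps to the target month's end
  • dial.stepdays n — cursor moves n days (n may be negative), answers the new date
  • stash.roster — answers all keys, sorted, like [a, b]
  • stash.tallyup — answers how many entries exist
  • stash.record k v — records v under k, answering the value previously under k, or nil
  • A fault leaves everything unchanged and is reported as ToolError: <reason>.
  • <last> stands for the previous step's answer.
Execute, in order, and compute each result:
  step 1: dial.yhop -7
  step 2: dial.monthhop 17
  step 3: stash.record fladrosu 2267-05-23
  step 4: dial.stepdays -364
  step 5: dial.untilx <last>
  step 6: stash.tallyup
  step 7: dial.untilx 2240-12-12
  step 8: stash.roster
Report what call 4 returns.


-> yhop(n=-7)
<- 2240-10-18
-> monthhop(n=17)
<- 2242-03-18
-> record(k=fladrosu, v=2267-05-23)
<- -894
-> stepdays(n=-364)
<- 2241-03-19
-> untilx(d=<last>)
<- 0
-> tallyup()
<- 3
-> untilx(d=2240-12-12)
<- -97
-> roster()
<- [fladrosu, stisme, zi]

Answer: 2241-03-19


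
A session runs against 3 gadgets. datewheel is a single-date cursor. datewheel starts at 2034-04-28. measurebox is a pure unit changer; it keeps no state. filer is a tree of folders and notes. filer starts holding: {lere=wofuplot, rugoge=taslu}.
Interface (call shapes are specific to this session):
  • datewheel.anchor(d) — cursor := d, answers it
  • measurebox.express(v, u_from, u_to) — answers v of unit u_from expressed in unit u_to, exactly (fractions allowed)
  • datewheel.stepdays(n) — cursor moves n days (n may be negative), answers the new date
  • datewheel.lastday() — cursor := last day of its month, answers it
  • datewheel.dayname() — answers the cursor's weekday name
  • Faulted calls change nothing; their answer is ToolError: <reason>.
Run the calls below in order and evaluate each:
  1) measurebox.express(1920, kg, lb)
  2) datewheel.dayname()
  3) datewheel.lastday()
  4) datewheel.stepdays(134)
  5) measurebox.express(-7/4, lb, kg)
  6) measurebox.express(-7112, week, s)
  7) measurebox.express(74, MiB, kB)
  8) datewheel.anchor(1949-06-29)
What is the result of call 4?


Answer: 2034-09-11

Derivation:
==> measurebox.express(v='1920', u_from='kg', u_to='lb')
<== 192000000000/45359237
==> datewheel.dayname()
<== Friday
==> datewheel.lastday()
<== 2034-04-30
==> datewheel.stepdays(n='134')
<== 2034-09-11
==> measurebox.express(v='-7/4', u_from='lb', u_to='kg')
<== -317514659/400000000
==> measurebox.express(v='-7112', u_from='week', u_to='s')
<== -4301337600
==> measurebox.express(v='74', u_from='MiB', u_to='kB')
<== 9699328/125
==> datewheel.anchor(d='1949-06-29')
<== 1949-06-29


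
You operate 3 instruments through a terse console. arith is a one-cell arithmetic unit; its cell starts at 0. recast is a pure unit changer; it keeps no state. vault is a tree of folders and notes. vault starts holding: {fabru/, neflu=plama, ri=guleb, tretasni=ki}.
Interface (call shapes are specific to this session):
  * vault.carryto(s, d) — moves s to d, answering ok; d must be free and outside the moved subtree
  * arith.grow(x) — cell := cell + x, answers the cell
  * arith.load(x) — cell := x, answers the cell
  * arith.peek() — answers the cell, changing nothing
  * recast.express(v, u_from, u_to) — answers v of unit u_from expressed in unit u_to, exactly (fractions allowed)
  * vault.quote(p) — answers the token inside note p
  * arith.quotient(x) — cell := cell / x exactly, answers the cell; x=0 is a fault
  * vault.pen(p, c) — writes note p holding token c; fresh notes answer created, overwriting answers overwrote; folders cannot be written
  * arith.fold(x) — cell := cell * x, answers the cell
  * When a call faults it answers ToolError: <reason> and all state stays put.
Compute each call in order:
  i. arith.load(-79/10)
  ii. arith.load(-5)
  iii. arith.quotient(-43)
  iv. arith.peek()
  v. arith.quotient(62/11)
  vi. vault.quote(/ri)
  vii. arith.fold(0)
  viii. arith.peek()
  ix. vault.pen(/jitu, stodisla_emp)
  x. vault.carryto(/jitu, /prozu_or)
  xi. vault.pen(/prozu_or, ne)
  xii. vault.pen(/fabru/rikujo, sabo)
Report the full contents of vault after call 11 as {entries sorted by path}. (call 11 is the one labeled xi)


Answer: {fabru/, neflu=plama, prozu_or=ne, ri=guleb, tretasni=ki}

Derivation:
I invoke arith.load using x: -79/10, — result: -79/10.
Using arith.load using x: -5: -5.
Now I run arith.quotient using x: -43, → 5/43.
Next I call arith.peek, and see 5/43.
I run arith.quotient using x: 62/11: 55/2666.
I try vault.quote using p: /ri, and see guleb.
I use arith.fold using x: 0, — result: 0.
I run arith.peek(), which returns 0.
Calling vault.pen using p: /jitu, c: stodisla_emp, and get created.
I invoke vault.carryto using s: /jitu, d: /prozu_or, → ok.
I run vault.pen using p: /prozu_or, c: ne, yielding overwrote.
Calling vault.pen using p: /fabru/rikujo, c: sabo, and observe created.


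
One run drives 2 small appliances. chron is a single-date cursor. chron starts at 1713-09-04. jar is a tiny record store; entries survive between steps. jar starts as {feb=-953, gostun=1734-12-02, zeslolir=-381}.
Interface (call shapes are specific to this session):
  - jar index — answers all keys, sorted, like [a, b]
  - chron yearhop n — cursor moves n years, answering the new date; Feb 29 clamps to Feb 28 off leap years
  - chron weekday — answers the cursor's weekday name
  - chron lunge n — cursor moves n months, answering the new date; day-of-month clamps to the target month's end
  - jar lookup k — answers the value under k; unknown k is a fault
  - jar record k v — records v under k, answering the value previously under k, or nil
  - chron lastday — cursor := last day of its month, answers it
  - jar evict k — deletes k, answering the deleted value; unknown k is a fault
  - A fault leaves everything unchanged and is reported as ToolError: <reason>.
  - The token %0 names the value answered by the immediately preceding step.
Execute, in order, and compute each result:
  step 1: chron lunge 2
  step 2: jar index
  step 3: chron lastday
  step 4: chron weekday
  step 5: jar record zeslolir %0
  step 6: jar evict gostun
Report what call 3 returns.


→ chron lunge(n→2)
← 1713-11-04
→ jar index()
← [feb, gostun, zeslolir]
→ chron lastday()
← 1713-11-30
→ chron weekday()
← Thursday
→ jar record(k→zeslolir, v→%0)
← -381
→ jar evict(k→gostun)
← 1734-12-02

Answer: 1713-11-30


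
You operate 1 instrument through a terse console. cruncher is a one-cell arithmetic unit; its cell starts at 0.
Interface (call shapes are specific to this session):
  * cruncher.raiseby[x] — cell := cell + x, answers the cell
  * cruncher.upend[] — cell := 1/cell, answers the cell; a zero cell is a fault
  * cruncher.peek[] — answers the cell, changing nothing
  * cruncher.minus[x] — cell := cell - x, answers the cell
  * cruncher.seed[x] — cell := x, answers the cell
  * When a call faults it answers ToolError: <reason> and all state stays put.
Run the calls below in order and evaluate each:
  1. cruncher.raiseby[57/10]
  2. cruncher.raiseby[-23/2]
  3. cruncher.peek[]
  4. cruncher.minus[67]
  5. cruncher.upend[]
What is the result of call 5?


Answer: -5/364

Derivation:
-- 1. raiseby(x→57/10) == 57/10
-- 2. raiseby(x→-23/2) == -29/5
-- 3. peek() == -29/5
-- 4. minus(x→67) == -364/5
-- 5. upend() == -5/364


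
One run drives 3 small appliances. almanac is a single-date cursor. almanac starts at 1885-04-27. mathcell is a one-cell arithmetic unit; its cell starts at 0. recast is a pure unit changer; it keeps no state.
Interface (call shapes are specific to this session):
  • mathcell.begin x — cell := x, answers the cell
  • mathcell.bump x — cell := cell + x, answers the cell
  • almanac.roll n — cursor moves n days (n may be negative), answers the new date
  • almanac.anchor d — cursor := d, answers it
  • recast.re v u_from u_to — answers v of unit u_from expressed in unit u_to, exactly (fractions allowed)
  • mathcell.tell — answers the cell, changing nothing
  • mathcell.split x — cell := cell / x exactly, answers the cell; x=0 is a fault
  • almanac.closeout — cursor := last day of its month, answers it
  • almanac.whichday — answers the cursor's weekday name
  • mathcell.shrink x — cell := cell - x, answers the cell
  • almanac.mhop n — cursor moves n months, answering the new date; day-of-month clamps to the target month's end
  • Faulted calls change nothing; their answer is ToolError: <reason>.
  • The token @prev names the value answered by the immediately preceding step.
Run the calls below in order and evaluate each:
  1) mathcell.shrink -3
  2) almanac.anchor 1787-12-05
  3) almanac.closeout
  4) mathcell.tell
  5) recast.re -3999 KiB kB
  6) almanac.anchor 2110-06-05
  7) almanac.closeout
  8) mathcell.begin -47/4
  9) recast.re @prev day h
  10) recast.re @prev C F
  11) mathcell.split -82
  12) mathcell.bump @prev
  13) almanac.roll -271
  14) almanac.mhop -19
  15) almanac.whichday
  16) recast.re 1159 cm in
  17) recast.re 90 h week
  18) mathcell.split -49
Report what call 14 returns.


Answer: 2108-03-02

Derivation:
-> mathcell.shrink(x=-3)
<- 3
-> almanac.anchor(d=1787-12-05)
<- 1787-12-05
-> almanac.closeout()
<- 1787-12-31
-> mathcell.tell()
<- 3
-> recast.re(v=-3999, u_from=KiB, u_to=kB)
<- -511872/125
-> almanac.anchor(d=2110-06-05)
<- 2110-06-05
-> almanac.closeout()
<- 2110-06-30
-> mathcell.begin(x=-47/4)
<- -47/4
-> recast.re(v=@prev, u_from=day, u_to=h)
<- -282
-> recast.re(v=@prev, u_from=C, u_to=F)
<- -2378/5
-> mathcell.split(x=-82)
<- 47/328
-> mathcell.bump(x=@prev)
<- 47/164
-> almanac.roll(n=-271)
<- 2109-10-02
-> almanac.mhop(n=-19)
<- 2108-03-02
-> almanac.whichday()
<- Friday
-> recast.re(v=1159, u_from=cm, u_to=in)
<- 57950/127
-> recast.re(v=90, u_from=h, u_to=week)
<- 15/28
-> mathcell.split(x=-49)
<- -47/8036


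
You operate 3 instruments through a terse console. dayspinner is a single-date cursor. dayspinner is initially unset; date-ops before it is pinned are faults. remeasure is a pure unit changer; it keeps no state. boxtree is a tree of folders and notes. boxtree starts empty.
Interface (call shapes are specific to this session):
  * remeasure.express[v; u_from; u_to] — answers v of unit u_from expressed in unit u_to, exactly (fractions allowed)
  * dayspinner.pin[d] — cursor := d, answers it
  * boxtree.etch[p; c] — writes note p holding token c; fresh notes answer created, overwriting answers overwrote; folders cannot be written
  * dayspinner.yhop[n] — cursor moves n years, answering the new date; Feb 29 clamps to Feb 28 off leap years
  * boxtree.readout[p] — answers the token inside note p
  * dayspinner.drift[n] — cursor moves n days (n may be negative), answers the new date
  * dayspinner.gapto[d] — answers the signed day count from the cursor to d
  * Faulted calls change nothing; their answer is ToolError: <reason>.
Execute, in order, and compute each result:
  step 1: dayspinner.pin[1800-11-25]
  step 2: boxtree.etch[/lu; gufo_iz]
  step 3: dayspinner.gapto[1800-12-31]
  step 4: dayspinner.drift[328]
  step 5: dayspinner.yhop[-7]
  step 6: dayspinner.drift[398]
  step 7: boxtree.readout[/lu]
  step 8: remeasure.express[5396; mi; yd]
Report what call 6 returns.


// 1. dayspinner.pin(d=1800-11-25) ~> 1800-11-25
// 2. boxtree.etch(p=/lu, c=gufo_iz) ~> created
// 3. dayspinner.gapto(d=1800-12-31) ~> 36
// 4. dayspinner.drift(n=328) ~> 1801-10-19
// 5. dayspinner.yhop(n=-7) ~> 1794-10-19
// 6. dayspinner.drift(n=398) ~> 1795-11-21
// 7. boxtree.readout(p=/lu) ~> gufo_iz
// 8. remeasure.express(v=5396, u_from=mi, u_to=yd) ~> 9496960

Answer: 1795-11-21


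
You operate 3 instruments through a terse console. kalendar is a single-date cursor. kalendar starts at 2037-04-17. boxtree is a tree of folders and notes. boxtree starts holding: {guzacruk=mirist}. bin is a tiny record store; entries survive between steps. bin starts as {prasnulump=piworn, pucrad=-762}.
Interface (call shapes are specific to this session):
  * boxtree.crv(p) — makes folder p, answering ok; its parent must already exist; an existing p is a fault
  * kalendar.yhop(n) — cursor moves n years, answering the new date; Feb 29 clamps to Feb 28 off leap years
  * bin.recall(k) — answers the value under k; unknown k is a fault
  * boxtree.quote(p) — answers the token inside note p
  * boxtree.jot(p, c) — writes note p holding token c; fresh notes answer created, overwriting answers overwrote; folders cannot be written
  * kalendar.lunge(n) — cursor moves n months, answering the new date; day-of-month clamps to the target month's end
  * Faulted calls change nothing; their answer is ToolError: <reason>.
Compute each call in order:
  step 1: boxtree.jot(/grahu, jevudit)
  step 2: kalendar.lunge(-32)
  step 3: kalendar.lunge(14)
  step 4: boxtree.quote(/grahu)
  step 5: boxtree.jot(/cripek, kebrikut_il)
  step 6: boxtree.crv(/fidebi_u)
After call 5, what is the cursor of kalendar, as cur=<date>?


Answer: cur=2035-10-17

Derivation:
% boxtree.jot p='/grahu' c='jevudit'
= created
% kalendar.lunge n='-32'
= 2034-08-17
% kalendar.lunge n='14'
= 2035-10-17
% boxtree.quote p='/grahu'
= jevudit
% boxtree.jot p='/cripek' c='kebrikut_il'
= created
% boxtree.crv p='/fidebi_u'
= ok


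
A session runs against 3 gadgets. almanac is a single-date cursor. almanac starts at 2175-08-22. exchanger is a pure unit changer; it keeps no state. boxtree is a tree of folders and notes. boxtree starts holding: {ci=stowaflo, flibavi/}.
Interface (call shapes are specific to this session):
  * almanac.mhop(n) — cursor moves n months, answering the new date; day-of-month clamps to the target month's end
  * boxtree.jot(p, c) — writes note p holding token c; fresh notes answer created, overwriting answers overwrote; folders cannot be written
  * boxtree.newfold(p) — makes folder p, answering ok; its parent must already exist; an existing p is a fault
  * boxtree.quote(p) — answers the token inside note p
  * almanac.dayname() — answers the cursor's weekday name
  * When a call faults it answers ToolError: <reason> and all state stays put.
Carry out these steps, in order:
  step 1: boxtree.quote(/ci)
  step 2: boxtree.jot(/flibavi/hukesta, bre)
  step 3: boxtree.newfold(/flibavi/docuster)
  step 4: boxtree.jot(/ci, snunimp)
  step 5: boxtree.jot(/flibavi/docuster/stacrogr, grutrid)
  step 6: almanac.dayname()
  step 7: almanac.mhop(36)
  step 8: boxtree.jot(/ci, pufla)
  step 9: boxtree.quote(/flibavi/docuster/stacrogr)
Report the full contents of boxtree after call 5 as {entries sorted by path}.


Answer: {ci=snunimp, flibavi/, flibavi/docuster/, flibavi/docuster/stacrogr=grutrid, flibavi/hukesta=bre}

Derivation:
;; 1. boxtree.quote(p→/ci) -> stowaflo
;; 2. boxtree.jot(p→/flibavi/hukesta, c→bre) -> created
;; 3. boxtree.newfold(p→/flibavi/docuster) -> ok
;; 4. boxtree.jot(p→/ci, c→snunimp) -> overwrote
;; 5. boxtree.jot(p→/flibavi/docuster/stacrogr, c→grutrid) -> created
;; 6. almanac.dayname() -> Tuesday
;; 7. almanac.mhop(n→36) -> 2178-08-22
;; 8. boxtree.jot(p→/ci, c→pufla) -> overwrote
;; 9. boxtree.quote(p→/flibavi/docuster/stacrogr) -> grutrid


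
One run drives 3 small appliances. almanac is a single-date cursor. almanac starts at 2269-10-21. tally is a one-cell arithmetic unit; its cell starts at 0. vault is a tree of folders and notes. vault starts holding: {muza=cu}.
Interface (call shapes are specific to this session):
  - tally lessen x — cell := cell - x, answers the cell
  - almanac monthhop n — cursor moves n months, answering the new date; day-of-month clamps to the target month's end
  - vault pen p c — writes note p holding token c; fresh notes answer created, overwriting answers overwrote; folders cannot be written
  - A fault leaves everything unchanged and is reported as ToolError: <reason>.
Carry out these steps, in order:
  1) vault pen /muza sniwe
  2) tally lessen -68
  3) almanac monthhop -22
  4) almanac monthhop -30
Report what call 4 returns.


// vault pen(p=/muza, c=sniwe) => overwrote
// tally lessen(x=-68) => 68
// almanac monthhop(n=-22) => 2267-12-21
// almanac monthhop(n=-30) => 2265-06-21

Answer: 2265-06-21


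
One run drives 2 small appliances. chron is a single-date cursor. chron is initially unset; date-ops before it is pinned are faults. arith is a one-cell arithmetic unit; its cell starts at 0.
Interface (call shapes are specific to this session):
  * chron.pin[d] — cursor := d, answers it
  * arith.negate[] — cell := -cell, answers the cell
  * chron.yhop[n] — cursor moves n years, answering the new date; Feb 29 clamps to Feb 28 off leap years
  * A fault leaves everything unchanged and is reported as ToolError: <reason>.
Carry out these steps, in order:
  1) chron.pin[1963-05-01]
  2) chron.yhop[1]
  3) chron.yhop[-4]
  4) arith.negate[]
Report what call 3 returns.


Answer: 1960-05-01

Derivation:
Now I run chron.pin on d=1963-05-01, and observe 1963-05-01.
I call chron.yhop on n=1, and see 1964-05-01.
Calling chron.yhop on n=-4, and see 1960-05-01.
I invoke arith.negate, → 0.


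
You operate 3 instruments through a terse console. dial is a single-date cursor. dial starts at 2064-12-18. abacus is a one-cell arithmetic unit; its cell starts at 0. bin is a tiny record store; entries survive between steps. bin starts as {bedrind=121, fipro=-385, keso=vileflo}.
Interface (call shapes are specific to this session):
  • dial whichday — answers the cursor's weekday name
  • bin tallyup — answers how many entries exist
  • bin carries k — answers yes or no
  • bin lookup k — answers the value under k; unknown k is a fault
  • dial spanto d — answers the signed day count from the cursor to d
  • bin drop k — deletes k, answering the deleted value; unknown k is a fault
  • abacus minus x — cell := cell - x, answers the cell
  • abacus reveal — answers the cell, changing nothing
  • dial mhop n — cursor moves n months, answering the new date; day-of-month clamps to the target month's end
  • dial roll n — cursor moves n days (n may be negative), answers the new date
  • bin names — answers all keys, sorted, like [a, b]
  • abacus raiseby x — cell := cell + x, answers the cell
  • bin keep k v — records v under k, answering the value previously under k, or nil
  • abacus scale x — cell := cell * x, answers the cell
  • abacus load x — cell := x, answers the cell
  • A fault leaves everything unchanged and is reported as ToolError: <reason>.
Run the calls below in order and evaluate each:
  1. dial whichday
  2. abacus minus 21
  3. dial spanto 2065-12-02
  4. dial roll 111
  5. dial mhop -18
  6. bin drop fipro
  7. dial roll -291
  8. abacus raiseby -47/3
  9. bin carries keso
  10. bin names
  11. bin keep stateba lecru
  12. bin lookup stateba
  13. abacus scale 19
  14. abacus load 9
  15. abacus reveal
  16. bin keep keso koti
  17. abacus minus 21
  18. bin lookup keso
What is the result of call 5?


Answer: 2063-10-08

Derivation:
# 1. dial whichday() == Thursday
# 2. abacus minus(x→21) == -21
# 3. dial spanto(d→2065-12-02) == 349
# 4. dial roll(n→111) == 2065-04-08
# 5. dial mhop(n→-18) == 2063-10-08
# 6. bin drop(k→fipro) == -385
# 7. dial roll(n→-291) == 2062-12-21
# 8. abacus raiseby(x→-47/3) == -110/3
# 9. bin carries(k→keso) == yes
# 10. bin names() == [bedrind, keso]
# 11. bin keep(k→stateba, v→lecru) == nil
# 12. bin lookup(k→stateba) == lecru
# 13. abacus scale(x→19) == -2090/3
# 14. abacus load(x→9) == 9
# 15. abacus reveal() == 9
# 16. bin keep(k→keso, v→koti) == vileflo
# 17. abacus minus(x→21) == -12
# 18. bin lookup(k→keso) == koti


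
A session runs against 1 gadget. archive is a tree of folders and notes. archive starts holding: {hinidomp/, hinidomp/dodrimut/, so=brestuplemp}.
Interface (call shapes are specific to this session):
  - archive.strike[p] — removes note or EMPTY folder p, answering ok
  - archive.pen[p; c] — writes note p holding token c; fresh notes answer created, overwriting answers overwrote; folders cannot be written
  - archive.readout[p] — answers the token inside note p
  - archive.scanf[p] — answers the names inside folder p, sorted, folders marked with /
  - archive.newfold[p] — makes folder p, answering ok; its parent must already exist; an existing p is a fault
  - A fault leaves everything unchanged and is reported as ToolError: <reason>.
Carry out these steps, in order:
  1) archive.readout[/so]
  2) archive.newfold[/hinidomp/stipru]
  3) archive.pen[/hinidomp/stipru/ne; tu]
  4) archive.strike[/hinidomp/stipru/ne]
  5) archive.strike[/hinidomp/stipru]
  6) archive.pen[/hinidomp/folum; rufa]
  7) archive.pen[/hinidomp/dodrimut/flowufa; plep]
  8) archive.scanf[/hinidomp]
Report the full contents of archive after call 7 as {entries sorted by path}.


Answer: {hinidomp/, hinidomp/dodrimut/, hinidomp/dodrimut/flowufa=plep, hinidomp/folum=rufa, so=brestuplemp}

Derivation:
;; archive.readout(p='/so') => brestuplemp
;; archive.newfold(p='/hinidomp/stipru') => ok
;; archive.pen(p='/hinidomp/stipru/ne', c='tu') => created
;; archive.strike(p='/hinidomp/stipru/ne') => ok
;; archive.strike(p='/hinidomp/stipru') => ok
;; archive.pen(p='/hinidomp/folum', c='rufa') => created
;; archive.pen(p='/hinidomp/dodrimut/flowufa', c='plep') => created
;; archive.scanf(p='/hinidomp') => [dodrimut/, folum]


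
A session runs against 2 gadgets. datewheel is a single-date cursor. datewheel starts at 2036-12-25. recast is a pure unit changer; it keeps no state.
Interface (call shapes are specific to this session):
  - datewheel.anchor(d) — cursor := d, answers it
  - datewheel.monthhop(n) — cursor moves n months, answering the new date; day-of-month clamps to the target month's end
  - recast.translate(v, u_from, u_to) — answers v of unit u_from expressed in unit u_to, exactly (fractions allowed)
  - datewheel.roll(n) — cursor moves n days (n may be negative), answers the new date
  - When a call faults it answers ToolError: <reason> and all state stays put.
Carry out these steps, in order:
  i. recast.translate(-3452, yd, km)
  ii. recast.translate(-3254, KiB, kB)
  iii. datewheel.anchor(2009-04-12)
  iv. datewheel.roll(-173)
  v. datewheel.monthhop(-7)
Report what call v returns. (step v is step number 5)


Answer: 2008-03-21

Derivation:
// recast.translate(v→-3452, u_from→yd, u_to→km) == -986409/312500
// recast.translate(v→-3254, u_from→KiB, u_to→kB) == -416512/125
// datewheel.anchor(d→2009-04-12) == 2009-04-12
// datewheel.roll(n→-173) == 2008-10-21
// datewheel.monthhop(n→-7) == 2008-03-21


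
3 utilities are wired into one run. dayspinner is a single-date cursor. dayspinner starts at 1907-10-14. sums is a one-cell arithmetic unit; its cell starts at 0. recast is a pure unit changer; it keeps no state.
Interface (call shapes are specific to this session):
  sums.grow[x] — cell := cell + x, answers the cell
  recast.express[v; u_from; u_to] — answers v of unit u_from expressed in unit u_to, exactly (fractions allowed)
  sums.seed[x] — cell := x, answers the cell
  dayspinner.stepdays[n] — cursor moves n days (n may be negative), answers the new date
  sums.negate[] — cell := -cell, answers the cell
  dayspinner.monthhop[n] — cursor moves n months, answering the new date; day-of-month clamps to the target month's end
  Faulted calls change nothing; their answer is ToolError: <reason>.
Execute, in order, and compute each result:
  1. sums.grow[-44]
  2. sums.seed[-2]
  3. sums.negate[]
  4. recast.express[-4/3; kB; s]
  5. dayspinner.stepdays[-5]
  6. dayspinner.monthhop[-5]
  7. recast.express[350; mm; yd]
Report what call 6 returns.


I invoke grow using x→-44, and see -44.
Now I run seed using x→-2, and observe -2.
I run negate, which returns 2.
I call express using v→-4/3, u_from→kB, u_to→s, giving ToolError: incompatible units.
Now I run stepdays using n→-5, and see 1907-10-09.
Now I run monthhop using n→-5, and see 1907-05-09.
I try express using v→350, u_from→mm, u_to→yd, and get 875/2286.

Answer: 1907-05-09


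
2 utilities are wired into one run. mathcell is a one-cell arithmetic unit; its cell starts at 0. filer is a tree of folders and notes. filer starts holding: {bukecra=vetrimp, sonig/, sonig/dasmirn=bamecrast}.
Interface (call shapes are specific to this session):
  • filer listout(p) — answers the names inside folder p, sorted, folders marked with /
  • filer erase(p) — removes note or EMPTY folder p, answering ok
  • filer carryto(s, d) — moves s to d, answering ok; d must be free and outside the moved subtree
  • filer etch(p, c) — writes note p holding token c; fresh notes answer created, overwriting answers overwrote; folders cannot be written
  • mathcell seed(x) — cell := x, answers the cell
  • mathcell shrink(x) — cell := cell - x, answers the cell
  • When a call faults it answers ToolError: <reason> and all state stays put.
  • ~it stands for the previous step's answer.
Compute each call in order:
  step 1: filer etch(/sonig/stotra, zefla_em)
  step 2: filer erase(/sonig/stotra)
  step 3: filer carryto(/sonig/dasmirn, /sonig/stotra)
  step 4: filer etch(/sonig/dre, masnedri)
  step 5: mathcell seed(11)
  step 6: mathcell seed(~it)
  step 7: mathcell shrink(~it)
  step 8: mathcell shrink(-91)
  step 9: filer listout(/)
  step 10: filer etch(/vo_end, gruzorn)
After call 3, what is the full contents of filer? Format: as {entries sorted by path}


Answer: {bukecra=vetrimp, sonig/, sonig/stotra=bamecrast}

Derivation:
;; filer etch(p: /sonig/stotra, c: zefla_em) ~> created
;; filer erase(p: /sonig/stotra) ~> ok
;; filer carryto(s: /sonig/dasmirn, d: /sonig/stotra) ~> ok
;; filer etch(p: /sonig/dre, c: masnedri) ~> created
;; mathcell seed(x: 11) ~> 11
;; mathcell seed(x: ~it) ~> 11
;; mathcell shrink(x: ~it) ~> 0
;; mathcell shrink(x: -91) ~> 91
;; filer listout(p: /) ~> [bukecra, sonig/]
;; filer etch(p: /vo_end, c: gruzorn) ~> created
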